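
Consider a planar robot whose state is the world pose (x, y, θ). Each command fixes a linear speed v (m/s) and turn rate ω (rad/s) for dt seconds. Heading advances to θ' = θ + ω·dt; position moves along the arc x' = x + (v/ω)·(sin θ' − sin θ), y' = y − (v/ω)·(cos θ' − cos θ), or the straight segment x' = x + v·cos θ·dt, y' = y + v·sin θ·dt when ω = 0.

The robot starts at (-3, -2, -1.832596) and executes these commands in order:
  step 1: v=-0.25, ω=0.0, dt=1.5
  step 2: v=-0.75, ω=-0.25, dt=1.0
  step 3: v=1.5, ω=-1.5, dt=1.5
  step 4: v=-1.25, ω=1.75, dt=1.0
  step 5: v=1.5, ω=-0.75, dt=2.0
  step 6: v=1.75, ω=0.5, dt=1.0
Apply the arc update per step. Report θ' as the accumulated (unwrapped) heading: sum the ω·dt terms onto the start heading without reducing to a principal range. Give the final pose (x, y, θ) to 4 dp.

step 1: θ'=-1.8326 (straight) → pose (-2.9029, -1.6378, -1.8326)
step 2: θ'=-2.0826 (R=3.0000) → pose (-2.6208, -0.9450, -2.0826)
step 3: θ'=-4.3326 (R=-1.0000) → pose (-4.4214, -0.8260, -4.3326)
step 4: θ'=-2.5826 (R=-0.7143) → pose (-3.3792, -1.1667, -2.5826)
step 5: θ'=-4.0826 (R=-2.0000) → pose (-6.0561, -0.6491, -4.0826)
step 6: θ'=-3.5826 (R=3.5000) → pose (-7.3907, 0.4546, -3.5826)

(-7.3907, 0.4546, -3.5826)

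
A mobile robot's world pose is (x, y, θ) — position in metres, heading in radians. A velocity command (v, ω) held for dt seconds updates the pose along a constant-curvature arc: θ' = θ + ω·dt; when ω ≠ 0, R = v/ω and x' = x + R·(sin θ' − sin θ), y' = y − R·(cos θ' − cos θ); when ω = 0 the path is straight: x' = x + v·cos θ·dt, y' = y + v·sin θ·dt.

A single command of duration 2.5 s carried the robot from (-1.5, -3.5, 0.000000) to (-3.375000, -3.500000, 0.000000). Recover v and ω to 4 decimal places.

Δθ = 0.000000 − 0.000000 = 0.000000
ω = Δθ/dt = 0.000000/2.5 = 0.0000
ω = 0 → v = (Δx·cos θ + Δy·sin θ)/dt = -0.7500

v = -0.7500, ω = 0.0000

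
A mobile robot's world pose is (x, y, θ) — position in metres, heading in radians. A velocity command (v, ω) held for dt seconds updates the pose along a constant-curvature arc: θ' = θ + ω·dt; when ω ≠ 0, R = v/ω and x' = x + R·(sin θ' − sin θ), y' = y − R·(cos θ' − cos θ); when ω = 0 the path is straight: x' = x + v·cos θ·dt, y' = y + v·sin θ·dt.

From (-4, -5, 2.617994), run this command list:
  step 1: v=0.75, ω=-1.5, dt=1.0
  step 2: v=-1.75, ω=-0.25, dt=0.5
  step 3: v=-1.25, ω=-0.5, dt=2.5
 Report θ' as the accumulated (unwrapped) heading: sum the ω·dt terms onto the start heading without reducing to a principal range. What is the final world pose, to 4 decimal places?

step 1: θ'=1.1180 (R=-0.5000) → pose (-4.1996, -4.3482, 1.1180)
step 2: θ'=0.9930 (R=7.0000) → pose (-4.6305, -5.1091, 0.9930)
step 3: θ'=-0.2570 (R=2.5000) → pose (-7.3602, -6.1616, -0.2570)

(-7.3602, -6.1616, -0.2570)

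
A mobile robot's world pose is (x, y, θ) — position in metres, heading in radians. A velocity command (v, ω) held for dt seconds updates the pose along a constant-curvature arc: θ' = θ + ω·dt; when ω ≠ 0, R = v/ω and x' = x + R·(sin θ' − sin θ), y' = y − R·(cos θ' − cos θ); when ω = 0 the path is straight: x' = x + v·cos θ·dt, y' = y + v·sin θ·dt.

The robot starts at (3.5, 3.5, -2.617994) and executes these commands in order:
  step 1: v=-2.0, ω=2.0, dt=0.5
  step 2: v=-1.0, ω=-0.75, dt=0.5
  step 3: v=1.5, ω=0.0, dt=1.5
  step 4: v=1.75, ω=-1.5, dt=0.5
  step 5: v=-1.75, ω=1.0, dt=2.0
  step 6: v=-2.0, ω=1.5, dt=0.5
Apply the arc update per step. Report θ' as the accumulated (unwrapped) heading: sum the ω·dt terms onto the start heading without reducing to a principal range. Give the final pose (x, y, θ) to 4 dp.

step 1: θ'=-1.6180 (R=-1.0000) → pose (3.9989, 4.3188, -1.6180)
step 2: θ'=-1.9930 (R=1.3333) → pose (4.1145, 4.8023, -1.9930)
step 3: θ'=-1.9930 (straight) → pose (3.1925, 2.7499, -1.9930)
step 4: θ'=-2.7430 (R=-1.1667) → pose (2.5811, 2.1527, -2.7430)
step 5: θ'=-0.7430 (R=-1.7500) → pose (3.0857, 5.0543, -0.7430)
step 6: θ'=0.0070 (R=-1.3333) → pose (2.1744, 5.4057, 0.0070)

(2.1744, 5.4057, 0.0070)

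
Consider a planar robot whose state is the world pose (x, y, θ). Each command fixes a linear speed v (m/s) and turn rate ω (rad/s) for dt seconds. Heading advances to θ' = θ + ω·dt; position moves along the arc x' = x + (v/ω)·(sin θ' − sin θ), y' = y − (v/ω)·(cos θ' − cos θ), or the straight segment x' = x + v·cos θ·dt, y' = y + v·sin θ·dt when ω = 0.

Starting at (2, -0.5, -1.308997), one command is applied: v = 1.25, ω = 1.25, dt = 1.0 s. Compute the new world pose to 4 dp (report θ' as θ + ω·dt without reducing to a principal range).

(2.9070, -1.2394, -0.0590)

θ' = -1.3090 + 1.25·1.0 = -0.0590
R = v/ω = 1.25/1.25 = 1.0000
x' = 2 + 1.0000·(sin -0.0590 − sin -1.3090) = 2.9070
y' = -0.5 − 1.0000·(cos -0.0590 − cos -1.3090) = -1.2394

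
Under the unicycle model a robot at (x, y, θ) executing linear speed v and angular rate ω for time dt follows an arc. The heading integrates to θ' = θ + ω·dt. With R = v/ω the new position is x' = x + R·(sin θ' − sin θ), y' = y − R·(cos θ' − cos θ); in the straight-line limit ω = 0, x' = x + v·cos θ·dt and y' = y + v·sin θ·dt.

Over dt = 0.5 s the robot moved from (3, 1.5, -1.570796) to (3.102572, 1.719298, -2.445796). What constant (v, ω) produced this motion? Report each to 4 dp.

Δθ = -2.445796 − -1.570796 = -0.875000
ω = Δθ/dt = -0.875000/0.5 = -1.7500
R = −Δy/(cos θ' − cos θ) = 0.2857
v = R·ω = 0.2857·-1.7500 = -0.5000

v = -0.5000, ω = -1.7500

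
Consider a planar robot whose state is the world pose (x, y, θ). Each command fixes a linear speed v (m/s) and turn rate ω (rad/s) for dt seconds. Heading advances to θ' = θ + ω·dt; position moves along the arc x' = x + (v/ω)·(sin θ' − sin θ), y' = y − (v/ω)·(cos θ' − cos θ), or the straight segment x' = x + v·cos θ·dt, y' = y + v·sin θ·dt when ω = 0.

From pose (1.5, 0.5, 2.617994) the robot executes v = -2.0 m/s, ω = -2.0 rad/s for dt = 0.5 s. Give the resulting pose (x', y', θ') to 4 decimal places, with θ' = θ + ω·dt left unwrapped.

θ' = 2.6180 + -2.0·0.5 = 1.6180
R = v/ω = -2.0/-2.0 = 1.0000
x' = 1.5 + 1.0000·(sin 1.6180 − sin 2.6180) = 1.9989
y' = 0.5 − 1.0000·(cos 1.6180 − cos 2.6180) = -0.3188

(1.9989, -0.3188, 1.6180)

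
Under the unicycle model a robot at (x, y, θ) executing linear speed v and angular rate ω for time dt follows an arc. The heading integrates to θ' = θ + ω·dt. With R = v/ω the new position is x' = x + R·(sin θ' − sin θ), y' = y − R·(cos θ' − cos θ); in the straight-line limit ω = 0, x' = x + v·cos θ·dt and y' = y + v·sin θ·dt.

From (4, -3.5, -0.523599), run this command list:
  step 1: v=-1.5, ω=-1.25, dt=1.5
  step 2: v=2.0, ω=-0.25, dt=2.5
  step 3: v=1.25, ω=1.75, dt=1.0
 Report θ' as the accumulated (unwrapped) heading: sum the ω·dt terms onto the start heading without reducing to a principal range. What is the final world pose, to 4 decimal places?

(-1.2809, -4.5483, -1.2736)

step 1: θ'=-2.3986 (R=1.2000) → pose (3.7882, -1.5770, -2.3986)
step 2: θ'=-3.0236 (R=-8.0000) → pose (-0.6820, -3.6298, -3.0236)
step 3: θ'=-1.2736 (R=0.7143) → pose (-1.2809, -4.5483, -1.2736)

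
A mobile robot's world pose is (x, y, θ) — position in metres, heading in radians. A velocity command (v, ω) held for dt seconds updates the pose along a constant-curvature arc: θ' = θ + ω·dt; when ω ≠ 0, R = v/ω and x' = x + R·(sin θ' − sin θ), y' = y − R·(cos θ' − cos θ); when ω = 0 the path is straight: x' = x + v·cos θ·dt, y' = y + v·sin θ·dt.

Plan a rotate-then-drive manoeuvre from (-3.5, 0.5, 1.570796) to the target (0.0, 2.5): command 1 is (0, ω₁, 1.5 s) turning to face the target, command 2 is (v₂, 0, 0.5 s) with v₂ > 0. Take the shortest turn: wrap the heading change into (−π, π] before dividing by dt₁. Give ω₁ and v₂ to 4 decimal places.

heading to target = atan2(2.5−0.5, 0−-3.5) = 0.5191
Δθ = wrap(0.5191 − 1.5708) = -1.0516; ω₁ = Δθ/dt₁ = -0.7011
distance = √((0−-3.5)² + (2.5−0.5)²) = 4.0311; v₂ = distance/dt₂ = 8.0623

ω₁ = -0.7011, v₂ = 8.0623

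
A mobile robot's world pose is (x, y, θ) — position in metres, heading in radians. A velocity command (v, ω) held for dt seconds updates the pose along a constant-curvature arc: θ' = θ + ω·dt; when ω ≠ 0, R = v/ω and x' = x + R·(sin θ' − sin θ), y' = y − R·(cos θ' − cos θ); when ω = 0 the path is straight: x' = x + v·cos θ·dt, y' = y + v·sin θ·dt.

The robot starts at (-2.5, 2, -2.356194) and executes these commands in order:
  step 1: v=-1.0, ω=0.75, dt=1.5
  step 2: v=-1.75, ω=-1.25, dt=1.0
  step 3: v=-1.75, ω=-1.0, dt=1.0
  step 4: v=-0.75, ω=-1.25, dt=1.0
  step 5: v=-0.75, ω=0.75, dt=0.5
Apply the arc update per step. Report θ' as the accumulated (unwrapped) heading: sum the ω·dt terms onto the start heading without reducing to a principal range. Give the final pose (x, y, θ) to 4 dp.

step 1: θ'=-1.2312 (R=-1.3333) → pose (-2.1856, 3.3870, -1.2312)
step 2: θ'=-2.4812 (R=1.4000) → pose (-1.7244, 4.9590, -2.4812)
step 3: θ'=-3.4812 (R=1.7500) → pose (-0.0679, 5.2270, -3.4812)
step 4: θ'=-4.7312 (R=0.6000) → pose (0.3321, 4.6499, -4.7312)
step 5: θ'=-4.3562 (R=-1.0000) → pose (0.3947, 4.2824, -4.3562)

(0.3947, 4.2824, -4.3562)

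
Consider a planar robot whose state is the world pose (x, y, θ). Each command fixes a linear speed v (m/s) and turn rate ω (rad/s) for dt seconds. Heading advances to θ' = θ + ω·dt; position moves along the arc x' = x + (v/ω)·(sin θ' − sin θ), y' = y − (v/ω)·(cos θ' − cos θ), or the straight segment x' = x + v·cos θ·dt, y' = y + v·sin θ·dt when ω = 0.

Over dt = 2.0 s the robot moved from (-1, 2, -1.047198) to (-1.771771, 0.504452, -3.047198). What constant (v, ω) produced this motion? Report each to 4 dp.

v = 1.0000, ω = -1.0000

Δθ = -3.047198 − -1.047198 = -2.000000
ω = Δθ/dt = -2.000000/2.0 = -1.0000
R = −Δy/(cos θ' − cos θ) = -1.0000
v = R·ω = -1.0000·-1.0000 = 1.0000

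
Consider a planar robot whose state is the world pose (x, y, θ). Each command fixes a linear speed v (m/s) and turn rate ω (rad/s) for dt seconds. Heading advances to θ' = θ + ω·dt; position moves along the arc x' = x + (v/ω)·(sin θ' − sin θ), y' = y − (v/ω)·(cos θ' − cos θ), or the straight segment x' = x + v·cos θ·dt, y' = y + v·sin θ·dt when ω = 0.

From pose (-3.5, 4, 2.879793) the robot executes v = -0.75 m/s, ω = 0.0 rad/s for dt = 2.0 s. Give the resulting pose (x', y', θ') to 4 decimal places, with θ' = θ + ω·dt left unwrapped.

θ' = 2.8798 + 0.0·2.0 = 2.8798
ω = 0 → straight: x' = -3.5 + -0.75·cos(2.8798)·2.0 = -2.0511
y' = 4 + -0.75·sin(2.8798)·2.0 = 3.6118

(-2.0511, 3.6118, 2.8798)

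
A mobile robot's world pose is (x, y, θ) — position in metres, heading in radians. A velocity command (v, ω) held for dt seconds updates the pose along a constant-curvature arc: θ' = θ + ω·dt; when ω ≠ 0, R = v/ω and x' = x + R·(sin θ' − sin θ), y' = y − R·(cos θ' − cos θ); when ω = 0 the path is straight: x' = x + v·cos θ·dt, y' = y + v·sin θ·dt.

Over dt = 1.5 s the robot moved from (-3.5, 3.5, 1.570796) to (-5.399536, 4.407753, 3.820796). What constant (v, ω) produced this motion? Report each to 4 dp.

v = 1.7500, ω = 1.5000

Δθ = 3.820796 − 1.570796 = 2.250000
ω = Δθ/dt = 2.250000/1.5 = 1.5000
R = Δx/(sin θ' − sin θ) = 1.1667
v = R·ω = 1.1667·1.5000 = 1.7500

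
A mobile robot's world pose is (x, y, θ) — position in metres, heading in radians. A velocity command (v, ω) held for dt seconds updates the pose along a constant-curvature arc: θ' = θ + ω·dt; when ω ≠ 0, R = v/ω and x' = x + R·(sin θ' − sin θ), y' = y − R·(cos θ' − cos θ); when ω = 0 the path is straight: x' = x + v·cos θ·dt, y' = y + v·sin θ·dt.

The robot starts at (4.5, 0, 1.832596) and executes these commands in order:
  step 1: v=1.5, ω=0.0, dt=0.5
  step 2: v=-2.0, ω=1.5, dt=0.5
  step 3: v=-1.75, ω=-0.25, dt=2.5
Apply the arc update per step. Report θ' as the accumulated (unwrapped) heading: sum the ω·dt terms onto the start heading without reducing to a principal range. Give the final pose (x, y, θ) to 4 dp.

step 1: θ'=1.8326 (straight) → pose (4.3059, 0.7244, 1.8326)
step 2: θ'=2.5826 (R=-1.3333) → pose (4.8867, -0.0608, 2.5826)
step 3: θ'=1.9576 (R=7.0000) → pose (7.6572, -3.3548, 1.9576)

(7.6572, -3.3548, 1.9576)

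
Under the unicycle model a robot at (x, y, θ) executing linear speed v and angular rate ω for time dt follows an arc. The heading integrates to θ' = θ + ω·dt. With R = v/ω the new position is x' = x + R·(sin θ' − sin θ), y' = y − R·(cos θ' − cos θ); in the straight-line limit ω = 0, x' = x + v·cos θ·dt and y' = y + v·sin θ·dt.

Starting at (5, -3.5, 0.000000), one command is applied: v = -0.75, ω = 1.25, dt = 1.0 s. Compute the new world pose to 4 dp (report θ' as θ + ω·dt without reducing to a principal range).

(4.4306, -3.9108, 1.2500)

θ' = 0.0000 + 1.25·1.0 = 1.2500
R = v/ω = -0.75/1.25 = -0.6000
x' = 5 + -0.6000·(sin 1.2500 − sin 0.0000) = 4.4306
y' = -3.5 − -0.6000·(cos 1.2500 − cos 0.0000) = -3.9108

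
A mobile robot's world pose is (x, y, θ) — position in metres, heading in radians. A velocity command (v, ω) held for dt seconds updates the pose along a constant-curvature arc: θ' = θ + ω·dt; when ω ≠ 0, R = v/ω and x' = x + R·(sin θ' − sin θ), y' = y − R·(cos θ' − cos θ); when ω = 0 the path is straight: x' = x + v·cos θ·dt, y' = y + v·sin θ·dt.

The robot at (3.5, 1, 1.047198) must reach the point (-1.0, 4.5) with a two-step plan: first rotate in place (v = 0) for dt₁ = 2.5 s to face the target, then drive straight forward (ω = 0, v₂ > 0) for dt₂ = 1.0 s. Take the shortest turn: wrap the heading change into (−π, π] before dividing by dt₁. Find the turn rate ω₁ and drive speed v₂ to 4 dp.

ω₁ = 0.5733, v₂ = 5.7009

heading to target = atan2(4.5−1, -1−3.5) = 2.4805
Δθ = wrap(2.4805 − 1.0472) = 1.4334; ω₁ = Δθ/dt₁ = 0.5733
distance = √((-1−3.5)² + (4.5−1)²) = 5.7009; v₂ = distance/dt₂ = 5.7009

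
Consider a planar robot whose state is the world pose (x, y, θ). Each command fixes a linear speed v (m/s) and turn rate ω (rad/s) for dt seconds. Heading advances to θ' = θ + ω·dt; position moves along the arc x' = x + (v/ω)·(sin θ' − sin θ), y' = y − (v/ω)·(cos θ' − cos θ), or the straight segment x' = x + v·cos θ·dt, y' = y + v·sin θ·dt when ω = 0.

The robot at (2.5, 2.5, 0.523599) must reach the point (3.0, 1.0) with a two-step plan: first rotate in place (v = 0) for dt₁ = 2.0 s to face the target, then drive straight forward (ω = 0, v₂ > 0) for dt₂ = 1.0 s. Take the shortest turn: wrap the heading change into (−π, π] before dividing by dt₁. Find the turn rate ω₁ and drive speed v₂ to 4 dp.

heading to target = atan2(1−2.5, 3−2.5) = -1.2490
Δθ = wrap(-1.2490 − 0.5236) = -1.7726; ω₁ = Δθ/dt₁ = -0.8863
distance = √((3−2.5)² + (1−2.5)²) = 1.5811; v₂ = distance/dt₂ = 1.5811

ω₁ = -0.8863, v₂ = 1.5811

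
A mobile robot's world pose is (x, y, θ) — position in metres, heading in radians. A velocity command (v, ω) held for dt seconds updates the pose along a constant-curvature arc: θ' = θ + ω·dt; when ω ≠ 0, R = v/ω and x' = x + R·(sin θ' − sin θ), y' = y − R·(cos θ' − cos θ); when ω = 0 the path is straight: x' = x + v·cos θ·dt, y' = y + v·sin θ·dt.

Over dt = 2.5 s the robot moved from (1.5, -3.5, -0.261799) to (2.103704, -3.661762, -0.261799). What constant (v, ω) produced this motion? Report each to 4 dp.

v = 0.2500, ω = 0.0000

Δθ = -0.261799 − -0.261799 = 0.000000
ω = Δθ/dt = 0.000000/2.5 = 0.0000
ω = 0 → v = (Δx·cos θ + Δy·sin θ)/dt = 0.2500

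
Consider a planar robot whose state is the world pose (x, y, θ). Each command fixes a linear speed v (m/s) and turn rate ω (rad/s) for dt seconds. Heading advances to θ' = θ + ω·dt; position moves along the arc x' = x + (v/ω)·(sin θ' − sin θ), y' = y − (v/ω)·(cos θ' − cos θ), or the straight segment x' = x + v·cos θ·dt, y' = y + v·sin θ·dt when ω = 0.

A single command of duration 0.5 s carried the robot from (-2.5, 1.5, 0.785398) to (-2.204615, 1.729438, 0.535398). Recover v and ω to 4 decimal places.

v = 0.7500, ω = -0.5000

Δθ = 0.535398 − 0.785398 = -0.250000
ω = Δθ/dt = -0.250000/0.5 = -0.5000
R = Δx/(sin θ' − sin θ) = -1.5000
v = R·ω = -1.5000·-0.5000 = 0.7500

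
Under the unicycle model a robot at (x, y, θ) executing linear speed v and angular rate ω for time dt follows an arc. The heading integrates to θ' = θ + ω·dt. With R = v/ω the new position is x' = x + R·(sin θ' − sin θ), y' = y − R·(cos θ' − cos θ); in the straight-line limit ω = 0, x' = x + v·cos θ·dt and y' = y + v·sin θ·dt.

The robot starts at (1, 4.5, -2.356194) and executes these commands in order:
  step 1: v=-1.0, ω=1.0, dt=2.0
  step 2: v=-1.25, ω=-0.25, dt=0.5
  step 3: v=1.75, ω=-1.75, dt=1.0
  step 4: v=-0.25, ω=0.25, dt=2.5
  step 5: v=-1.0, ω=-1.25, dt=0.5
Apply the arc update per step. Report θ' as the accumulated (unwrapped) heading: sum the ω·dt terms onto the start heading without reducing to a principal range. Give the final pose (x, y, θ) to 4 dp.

step 1: θ'=-0.3562 (R=-1.0000) → pose (0.6416, 6.1443, -0.3562)
step 2: θ'=-0.4812 (R=5.0000) → pose (0.0710, 6.3983, -0.4812)
step 3: θ'=-2.2312 (R=-1.0000) → pose (0.3979, 4.8984, -2.2312)
step 4: θ'=-1.6062 (R=-1.0000) → pose (0.6075, 5.4764, -1.6062)
step 5: θ'=-2.2312 (R=0.8000) → pose (0.7752, 5.9389, -2.2312)

(0.7752, 5.9389, -2.2312)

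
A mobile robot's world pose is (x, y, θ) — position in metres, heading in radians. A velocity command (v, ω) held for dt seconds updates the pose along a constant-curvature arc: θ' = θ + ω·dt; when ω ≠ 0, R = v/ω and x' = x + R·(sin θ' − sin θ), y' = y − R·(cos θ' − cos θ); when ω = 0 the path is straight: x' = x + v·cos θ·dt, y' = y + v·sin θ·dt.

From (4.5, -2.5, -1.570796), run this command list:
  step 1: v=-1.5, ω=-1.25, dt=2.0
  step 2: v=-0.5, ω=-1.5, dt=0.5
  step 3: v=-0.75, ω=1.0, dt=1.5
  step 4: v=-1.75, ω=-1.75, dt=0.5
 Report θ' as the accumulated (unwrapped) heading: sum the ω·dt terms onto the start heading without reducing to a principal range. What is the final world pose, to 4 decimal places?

(8.0289, -3.3266, -4.1958)

step 1: θ'=-4.0708 (R=1.2000) → pose (6.6614, -1.7818, -4.0708)
step 2: θ'=-4.8208 (R=0.3333) → pose (6.7257, -2.0174, -4.8208)
step 3: θ'=-3.3208 (R=-0.7500) → pose (7.3376, -2.8365, -3.3208)
step 4: θ'=-4.1958 (R=1.0000) → pose (8.0289, -3.3266, -4.1958)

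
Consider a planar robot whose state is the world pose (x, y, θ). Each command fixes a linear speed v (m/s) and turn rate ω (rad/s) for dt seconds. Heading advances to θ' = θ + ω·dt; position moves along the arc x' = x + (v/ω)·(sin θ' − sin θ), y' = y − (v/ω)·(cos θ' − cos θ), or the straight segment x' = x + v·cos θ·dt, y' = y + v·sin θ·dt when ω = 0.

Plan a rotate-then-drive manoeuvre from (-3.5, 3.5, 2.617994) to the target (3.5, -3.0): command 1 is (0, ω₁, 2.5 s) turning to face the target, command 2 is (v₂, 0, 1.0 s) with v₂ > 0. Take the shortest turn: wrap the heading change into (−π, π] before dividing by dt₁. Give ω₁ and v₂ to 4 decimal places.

ω₁ = 1.1667, v₂ = 9.5525

heading to target = atan2(-3−3.5, 3.5−-3.5) = -0.7484
Δθ = wrap(-0.7484 − 2.6180) = 2.9168; ω₁ = Δθ/dt₁ = 1.1667
distance = √((3.5−-3.5)² + (-3−3.5)²) = 9.5525; v₂ = distance/dt₂ = 9.5525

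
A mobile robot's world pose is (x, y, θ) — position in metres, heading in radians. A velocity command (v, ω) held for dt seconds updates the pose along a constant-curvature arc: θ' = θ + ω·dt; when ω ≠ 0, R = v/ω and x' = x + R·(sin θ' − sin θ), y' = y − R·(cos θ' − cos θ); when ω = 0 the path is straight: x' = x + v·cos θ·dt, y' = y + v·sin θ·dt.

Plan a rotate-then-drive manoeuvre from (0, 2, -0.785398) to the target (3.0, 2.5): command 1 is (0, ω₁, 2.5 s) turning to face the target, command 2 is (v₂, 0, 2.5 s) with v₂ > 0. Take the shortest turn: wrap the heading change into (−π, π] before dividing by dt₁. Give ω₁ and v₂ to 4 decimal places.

ω₁ = 0.3802, v₂ = 1.2166

heading to target = atan2(2.5−2, 3−0) = 0.1651
Δθ = wrap(0.1651 − -0.7854) = 0.9505; ω₁ = Δθ/dt₁ = 0.3802
distance = √((3−0)² + (2.5−2)²) = 3.0414; v₂ = distance/dt₂ = 1.2166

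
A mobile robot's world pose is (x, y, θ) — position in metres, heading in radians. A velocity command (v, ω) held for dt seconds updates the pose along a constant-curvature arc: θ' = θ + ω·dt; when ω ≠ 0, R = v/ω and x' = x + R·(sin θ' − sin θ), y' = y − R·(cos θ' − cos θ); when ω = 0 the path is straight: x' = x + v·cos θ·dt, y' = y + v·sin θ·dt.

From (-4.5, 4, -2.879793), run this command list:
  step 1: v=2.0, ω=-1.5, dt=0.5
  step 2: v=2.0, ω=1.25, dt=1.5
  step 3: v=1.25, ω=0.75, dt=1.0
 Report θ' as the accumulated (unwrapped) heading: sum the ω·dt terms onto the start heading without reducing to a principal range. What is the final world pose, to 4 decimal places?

step 1: θ'=-3.6298 (R=-1.3333) → pose (-5.4705, 4.1103, -3.6298)
step 2: θ'=-1.7548 (R=1.6000) → pose (-7.7939, 2.9900, -1.7548)
step 3: θ'=-1.0048 (R=1.6667) → pose (-7.5621, 1.7913, -1.0048)

(-7.5621, 1.7913, -1.0048)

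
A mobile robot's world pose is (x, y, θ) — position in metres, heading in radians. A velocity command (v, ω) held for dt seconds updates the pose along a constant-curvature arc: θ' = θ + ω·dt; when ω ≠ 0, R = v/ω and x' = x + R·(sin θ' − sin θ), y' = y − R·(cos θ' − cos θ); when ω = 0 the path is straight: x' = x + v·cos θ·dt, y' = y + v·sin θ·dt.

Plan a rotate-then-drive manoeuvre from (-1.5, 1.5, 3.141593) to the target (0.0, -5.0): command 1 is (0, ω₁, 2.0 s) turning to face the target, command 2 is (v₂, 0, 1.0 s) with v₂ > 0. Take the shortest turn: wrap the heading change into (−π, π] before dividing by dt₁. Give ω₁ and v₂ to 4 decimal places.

heading to target = atan2(-5−1.5, 0−-1.5) = -1.3440
Δθ = wrap(-1.3440 − 3.1416) = 1.7976; ω₁ = Δθ/dt₁ = 0.8988
distance = √((0−-1.5)² + (-5−1.5)²) = 6.6708; v₂ = distance/dt₂ = 6.6708

ω₁ = 0.8988, v₂ = 6.6708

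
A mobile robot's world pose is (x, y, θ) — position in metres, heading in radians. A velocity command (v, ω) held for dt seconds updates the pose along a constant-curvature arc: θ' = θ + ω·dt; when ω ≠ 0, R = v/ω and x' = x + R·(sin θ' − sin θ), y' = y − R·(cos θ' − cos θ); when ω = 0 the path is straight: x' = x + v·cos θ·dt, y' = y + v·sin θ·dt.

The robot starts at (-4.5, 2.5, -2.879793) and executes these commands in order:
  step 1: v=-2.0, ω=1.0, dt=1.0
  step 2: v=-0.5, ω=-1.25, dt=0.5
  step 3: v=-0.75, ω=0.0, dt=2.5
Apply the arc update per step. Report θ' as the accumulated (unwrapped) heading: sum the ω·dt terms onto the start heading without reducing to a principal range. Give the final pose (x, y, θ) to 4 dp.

(-1.4616, 5.1385, -2.5048)

step 1: θ'=-1.8798 (R=-2.0000) → pose (-3.1124, 3.8236, -1.8798)
step 2: θ'=-2.5048 (R=0.4000) → pose (-2.9692, 4.0236, -2.5048)
step 3: θ'=-2.5048 (straight) → pose (-1.4616, 5.1385, -2.5048)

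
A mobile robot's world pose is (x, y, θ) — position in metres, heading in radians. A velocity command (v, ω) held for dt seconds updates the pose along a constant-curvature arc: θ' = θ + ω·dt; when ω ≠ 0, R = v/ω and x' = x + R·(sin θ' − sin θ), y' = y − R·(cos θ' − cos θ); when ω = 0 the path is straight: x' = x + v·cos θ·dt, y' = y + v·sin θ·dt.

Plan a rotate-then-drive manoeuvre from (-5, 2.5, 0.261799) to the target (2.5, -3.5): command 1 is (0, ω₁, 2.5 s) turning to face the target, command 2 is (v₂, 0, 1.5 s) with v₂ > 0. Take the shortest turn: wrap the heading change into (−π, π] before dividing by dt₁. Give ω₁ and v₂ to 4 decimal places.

heading to target = atan2(-3.5−2.5, 2.5−-5) = -0.6747
Δθ = wrap(-0.6747 − 0.2618) = -0.9365; ω₁ = Δθ/dt₁ = -0.3746
distance = √((2.5−-5)² + (-3.5−2.5)²) = 9.6047; v₂ = distance/dt₂ = 6.4031

ω₁ = -0.3746, v₂ = 6.4031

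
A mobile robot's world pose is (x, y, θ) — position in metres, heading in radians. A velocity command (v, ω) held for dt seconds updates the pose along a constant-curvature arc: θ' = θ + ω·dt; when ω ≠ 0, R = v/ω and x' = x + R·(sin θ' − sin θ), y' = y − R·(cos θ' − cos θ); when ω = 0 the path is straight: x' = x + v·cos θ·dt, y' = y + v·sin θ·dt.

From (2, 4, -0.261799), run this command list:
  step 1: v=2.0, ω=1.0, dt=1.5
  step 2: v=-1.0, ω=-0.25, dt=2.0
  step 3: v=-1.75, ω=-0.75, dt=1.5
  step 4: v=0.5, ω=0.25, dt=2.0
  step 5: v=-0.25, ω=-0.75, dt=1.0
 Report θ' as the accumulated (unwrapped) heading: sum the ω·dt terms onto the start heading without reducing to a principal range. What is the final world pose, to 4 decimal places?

step 1: θ'=1.2382 (R=2.0000) → pose (4.4080, 5.2789, 1.2382)
step 2: θ'=0.7382 (R=4.0000) → pose (3.3191, 3.6261, 0.7382)
step 3: θ'=-0.3868 (R=2.3333) → pose (0.8686, 3.1911, -0.3868)
step 4: θ'=0.1132 (R=2.0000) → pose (1.8490, 3.0561, 0.1132)
step 5: θ'=-0.6368 (R=0.3333) → pose (1.6132, 3.1193, -0.6368)

(1.6132, 3.1193, -0.6368)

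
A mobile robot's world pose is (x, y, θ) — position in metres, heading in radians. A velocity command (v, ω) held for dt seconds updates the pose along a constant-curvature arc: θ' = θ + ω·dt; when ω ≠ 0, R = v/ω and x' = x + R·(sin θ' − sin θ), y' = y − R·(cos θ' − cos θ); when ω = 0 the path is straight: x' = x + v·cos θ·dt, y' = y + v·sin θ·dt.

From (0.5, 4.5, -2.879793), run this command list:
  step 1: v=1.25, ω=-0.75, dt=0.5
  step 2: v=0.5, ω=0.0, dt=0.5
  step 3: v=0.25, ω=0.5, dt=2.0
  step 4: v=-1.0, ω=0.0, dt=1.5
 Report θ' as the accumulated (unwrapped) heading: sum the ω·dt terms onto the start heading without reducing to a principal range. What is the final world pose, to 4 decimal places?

step 1: θ'=-3.2548 (R=-1.6667) → pose (-0.1196, 4.4539, -3.2548)
step 2: θ'=-3.2548 (straight) → pose (-0.3680, 4.4821, -3.2548)
step 3: θ'=-2.2548 (R=0.5000) → pose (-0.8120, 4.3013, -2.2548)
step 4: θ'=-2.2548 (straight) → pose (0.1358, 5.4638, -2.2548)

(0.1358, 5.4638, -2.2548)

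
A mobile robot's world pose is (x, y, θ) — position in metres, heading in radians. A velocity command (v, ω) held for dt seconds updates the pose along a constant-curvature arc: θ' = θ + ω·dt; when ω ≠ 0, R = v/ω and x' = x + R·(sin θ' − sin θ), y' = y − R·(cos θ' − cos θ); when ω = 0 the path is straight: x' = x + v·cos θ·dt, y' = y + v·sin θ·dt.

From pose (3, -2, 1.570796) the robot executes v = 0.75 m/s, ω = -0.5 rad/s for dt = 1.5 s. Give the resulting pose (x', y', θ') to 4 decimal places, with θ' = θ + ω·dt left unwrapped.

(3.4025, -0.9775, 0.8208)

θ' = 1.5708 + -0.5·1.5 = 0.8208
R = v/ω = 0.75/-0.5 = -1.5000
x' = 3 + -1.5000·(sin 0.8208 − sin 1.5708) = 3.4025
y' = -2 − -1.5000·(cos 0.8208 − cos 1.5708) = -0.9775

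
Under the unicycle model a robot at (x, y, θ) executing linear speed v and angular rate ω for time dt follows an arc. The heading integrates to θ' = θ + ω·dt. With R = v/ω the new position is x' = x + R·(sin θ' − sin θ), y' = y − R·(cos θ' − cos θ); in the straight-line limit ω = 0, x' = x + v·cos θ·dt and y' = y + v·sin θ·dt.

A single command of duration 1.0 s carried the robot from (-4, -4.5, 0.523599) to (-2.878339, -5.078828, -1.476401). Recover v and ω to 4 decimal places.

Δθ = -1.476401 − 0.523599 = -2.000000
ω = Δθ/dt = -2.000000/1.0 = -2.0000
R = Δx/(sin θ' − sin θ) = -0.7500
v = R·ω = -0.7500·-2.0000 = 1.5000

v = 1.5000, ω = -2.0000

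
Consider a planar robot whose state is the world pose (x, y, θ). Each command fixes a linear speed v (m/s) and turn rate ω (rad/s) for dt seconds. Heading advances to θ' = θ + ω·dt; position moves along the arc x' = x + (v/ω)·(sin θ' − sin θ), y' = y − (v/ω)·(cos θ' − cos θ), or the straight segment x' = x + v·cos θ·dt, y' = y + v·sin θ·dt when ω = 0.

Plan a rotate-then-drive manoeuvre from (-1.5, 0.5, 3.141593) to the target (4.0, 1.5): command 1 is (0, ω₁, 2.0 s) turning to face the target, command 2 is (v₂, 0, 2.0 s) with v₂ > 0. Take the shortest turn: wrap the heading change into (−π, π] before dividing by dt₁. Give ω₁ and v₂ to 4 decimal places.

ω₁ = -1.4809, v₂ = 2.7951

heading to target = atan2(1.5−0.5, 4−-1.5) = 0.1799
Δθ = wrap(0.1799 − 3.1416) = -2.9617; ω₁ = Δθ/dt₁ = -1.4809
distance = √((4−-1.5)² + (1.5−0.5)²) = 5.5902; v₂ = distance/dt₂ = 2.7951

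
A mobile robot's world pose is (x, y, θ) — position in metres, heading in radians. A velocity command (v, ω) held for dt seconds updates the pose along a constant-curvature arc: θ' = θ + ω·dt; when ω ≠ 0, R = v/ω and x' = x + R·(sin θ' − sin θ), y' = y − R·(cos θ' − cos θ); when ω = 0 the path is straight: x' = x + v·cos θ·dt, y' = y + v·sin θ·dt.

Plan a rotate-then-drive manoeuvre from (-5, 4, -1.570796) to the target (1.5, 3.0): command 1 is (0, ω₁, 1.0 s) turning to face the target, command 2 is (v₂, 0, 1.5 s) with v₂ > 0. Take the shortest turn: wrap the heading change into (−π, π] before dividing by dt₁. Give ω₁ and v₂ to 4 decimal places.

ω₁ = 1.4181, v₂ = 4.3843

heading to target = atan2(3−4, 1.5−-5) = -0.1526
Δθ = wrap(-0.1526 − -1.5708) = 1.4181; ω₁ = Δθ/dt₁ = 1.4181
distance = √((1.5−-5)² + (3−4)²) = 6.5765; v₂ = distance/dt₂ = 4.3843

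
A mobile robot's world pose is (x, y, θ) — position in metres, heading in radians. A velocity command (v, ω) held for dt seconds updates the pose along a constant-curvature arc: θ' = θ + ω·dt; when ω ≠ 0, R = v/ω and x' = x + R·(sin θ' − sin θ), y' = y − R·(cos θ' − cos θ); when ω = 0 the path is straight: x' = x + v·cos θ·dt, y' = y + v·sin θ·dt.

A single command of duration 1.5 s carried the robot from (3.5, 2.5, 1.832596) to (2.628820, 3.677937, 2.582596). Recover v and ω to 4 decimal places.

v = 1.0000, ω = 0.5000

Δθ = 2.582596 − 1.832596 = 0.750000
ω = Δθ/dt = 0.750000/1.5 = 0.5000
R = −Δy/(cos θ' − cos θ) = 2.0000
v = R·ω = 2.0000·0.5000 = 1.0000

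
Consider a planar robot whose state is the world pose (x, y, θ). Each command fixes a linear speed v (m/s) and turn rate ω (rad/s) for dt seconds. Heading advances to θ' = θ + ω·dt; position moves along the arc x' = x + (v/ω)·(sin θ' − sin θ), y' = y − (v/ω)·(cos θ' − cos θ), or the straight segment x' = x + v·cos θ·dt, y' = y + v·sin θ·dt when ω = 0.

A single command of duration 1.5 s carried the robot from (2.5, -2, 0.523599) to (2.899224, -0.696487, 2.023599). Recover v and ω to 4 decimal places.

Δθ = 2.023599 − 0.523599 = 1.500000
ω = Δθ/dt = 1.500000/1.5 = 1.0000
R = −Δy/(cos θ' − cos θ) = 1.0000
v = R·ω = 1.0000·1.0000 = 1.0000

v = 1.0000, ω = 1.0000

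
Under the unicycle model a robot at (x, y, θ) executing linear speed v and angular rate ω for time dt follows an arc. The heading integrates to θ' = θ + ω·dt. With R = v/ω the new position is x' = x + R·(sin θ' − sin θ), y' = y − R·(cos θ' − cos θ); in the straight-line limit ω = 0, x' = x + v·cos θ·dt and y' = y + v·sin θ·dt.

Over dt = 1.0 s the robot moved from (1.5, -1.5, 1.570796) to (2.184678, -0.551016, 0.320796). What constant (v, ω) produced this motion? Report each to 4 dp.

v = 1.2500, ω = -1.2500

Δθ = 0.320796 − 1.570796 = -1.250000
ω = Δθ/dt = -1.250000/1.0 = -1.2500
R = −Δy/(cos θ' − cos θ) = -1.0000
v = R·ω = -1.0000·-1.2500 = 1.2500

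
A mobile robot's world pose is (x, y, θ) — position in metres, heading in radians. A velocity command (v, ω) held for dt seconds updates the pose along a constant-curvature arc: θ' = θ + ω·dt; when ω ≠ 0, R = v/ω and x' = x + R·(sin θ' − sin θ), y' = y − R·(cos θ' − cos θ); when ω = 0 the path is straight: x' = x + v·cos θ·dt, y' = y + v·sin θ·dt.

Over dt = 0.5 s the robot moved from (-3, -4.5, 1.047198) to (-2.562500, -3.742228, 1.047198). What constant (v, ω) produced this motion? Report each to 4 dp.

v = 1.7500, ω = 0.0000

Δθ = 1.047198 − 1.047198 = 0.000000
ω = Δθ/dt = 0.000000/0.5 = 0.0000
ω = 0 → v = (Δx·cos θ + Δy·sin θ)/dt = 1.7500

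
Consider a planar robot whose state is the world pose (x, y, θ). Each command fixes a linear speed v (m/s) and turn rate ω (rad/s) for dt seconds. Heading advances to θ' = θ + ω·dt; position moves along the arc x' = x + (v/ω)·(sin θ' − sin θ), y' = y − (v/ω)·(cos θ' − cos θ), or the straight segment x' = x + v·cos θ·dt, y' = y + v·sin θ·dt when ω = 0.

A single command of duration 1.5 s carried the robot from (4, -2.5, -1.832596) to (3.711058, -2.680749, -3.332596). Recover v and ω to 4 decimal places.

Δθ = -3.332596 − -1.832596 = -1.500000
ω = Δθ/dt = -1.500000/1.5 = -1.0000
R = Δx/(sin θ' − sin θ) = -0.2500
v = R·ω = -0.2500·-1.0000 = 0.2500

v = 0.2500, ω = -1.0000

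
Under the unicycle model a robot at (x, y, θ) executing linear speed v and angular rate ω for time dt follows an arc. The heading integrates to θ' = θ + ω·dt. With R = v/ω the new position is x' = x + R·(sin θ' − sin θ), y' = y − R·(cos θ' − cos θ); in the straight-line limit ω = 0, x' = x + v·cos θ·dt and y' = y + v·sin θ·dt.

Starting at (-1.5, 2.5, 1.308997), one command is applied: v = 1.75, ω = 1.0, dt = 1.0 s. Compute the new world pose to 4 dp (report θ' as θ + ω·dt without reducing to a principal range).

θ' = 1.3090 + 1.0·1.0 = 2.3090
R = v/ω = 1.75/1.0 = 1.7500
x' = -1.5 + 1.7500·(sin 2.3090 − sin 1.3090) = -1.8959
y' = 2.5 − 1.7500·(cos 2.3090 − cos 1.3090) = 4.1306

(-1.8959, 4.1306, 2.3090)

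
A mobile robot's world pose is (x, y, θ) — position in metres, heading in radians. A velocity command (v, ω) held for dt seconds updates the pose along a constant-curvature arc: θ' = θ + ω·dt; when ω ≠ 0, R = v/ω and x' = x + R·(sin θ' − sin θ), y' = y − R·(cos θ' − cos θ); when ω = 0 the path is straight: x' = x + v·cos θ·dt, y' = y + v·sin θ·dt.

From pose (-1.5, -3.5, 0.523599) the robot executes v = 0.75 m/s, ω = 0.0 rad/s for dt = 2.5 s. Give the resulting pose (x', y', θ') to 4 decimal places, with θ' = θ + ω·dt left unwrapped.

θ' = 0.5236 + 0.0·2.5 = 0.5236
ω = 0 → straight: x' = -1.5 + 0.75·cos(0.5236)·2.5 = 0.1238
y' = -3.5 + 0.75·sin(0.5236)·2.5 = -2.5625

(0.1238, -2.5625, 0.5236)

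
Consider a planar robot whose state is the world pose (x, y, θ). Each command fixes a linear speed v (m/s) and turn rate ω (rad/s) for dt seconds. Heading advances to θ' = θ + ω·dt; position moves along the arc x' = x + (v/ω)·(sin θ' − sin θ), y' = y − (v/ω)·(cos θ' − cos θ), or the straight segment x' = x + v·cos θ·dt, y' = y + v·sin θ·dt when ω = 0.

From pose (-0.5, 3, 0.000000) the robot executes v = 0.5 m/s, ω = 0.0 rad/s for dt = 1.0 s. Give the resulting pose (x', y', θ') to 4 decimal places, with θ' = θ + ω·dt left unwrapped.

θ' = 0.0000 + 0.0·1.0 = 0.0000
ω = 0 → straight: x' = -0.5 + 0.5·cos(0.0000)·1.0 = 0.0000
y' = 3 + 0.5·sin(0.0000)·1.0 = 3.0000

(0.0000, 3.0000, 0.0000)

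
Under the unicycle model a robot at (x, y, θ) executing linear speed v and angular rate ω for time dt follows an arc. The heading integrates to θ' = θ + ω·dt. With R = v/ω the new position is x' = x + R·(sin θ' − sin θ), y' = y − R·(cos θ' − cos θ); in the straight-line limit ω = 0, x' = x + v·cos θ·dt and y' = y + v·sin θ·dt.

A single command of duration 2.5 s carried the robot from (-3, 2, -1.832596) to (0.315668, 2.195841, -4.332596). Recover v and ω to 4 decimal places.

v = -1.7500, ω = -1.0000

Δθ = -4.332596 − -1.832596 = -2.500000
ω = Δθ/dt = -2.500000/2.5 = -1.0000
R = Δx/(sin θ' − sin θ) = 1.7500
v = R·ω = 1.7500·-1.0000 = -1.7500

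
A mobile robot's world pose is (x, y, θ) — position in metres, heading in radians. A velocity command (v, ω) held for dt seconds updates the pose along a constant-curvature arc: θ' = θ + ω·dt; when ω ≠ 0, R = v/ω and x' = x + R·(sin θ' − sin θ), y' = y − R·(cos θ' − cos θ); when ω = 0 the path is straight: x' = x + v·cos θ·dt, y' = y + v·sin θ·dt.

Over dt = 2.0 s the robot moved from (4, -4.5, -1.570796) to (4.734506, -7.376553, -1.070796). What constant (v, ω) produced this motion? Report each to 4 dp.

Δθ = -1.070796 − -1.570796 = 0.500000
ω = Δθ/dt = 0.500000/2.0 = 0.2500
R = −Δy/(cos θ' − cos θ) = 6.0000
v = R·ω = 6.0000·0.2500 = 1.5000

v = 1.5000, ω = 0.2500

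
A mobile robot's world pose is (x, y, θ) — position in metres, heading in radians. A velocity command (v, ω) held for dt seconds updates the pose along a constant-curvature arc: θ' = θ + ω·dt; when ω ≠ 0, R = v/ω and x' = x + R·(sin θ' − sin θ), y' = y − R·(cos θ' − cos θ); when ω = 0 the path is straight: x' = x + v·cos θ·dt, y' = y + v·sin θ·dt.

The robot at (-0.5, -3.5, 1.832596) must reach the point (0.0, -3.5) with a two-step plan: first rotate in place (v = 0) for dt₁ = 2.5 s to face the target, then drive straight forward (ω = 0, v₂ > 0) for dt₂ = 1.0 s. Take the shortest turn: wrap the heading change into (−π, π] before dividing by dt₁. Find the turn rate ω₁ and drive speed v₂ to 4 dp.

ω₁ = -0.7330, v₂ = 0.5000

heading to target = atan2(-3.5−-3.5, 0−-0.5) = 0.0000
Δθ = wrap(0.0000 − 1.8326) = -1.8326; ω₁ = Δθ/dt₁ = -0.7330
distance = √((0−-0.5)² + (-3.5−-3.5)²) = 0.5000; v₂ = distance/dt₂ = 0.5000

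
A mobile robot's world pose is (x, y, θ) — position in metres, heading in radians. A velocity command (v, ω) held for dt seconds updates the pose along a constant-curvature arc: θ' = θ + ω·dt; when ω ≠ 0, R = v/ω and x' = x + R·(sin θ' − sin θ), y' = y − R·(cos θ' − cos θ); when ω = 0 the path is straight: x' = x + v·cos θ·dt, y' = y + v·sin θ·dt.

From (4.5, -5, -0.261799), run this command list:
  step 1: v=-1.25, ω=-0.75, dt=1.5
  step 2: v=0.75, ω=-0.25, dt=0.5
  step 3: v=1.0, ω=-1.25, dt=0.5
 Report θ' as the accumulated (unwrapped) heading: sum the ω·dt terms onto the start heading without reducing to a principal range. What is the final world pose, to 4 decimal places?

step 1: θ'=-1.3868 (R=1.6667) → pose (3.2928, -3.6951, -1.3868)
step 2: θ'=-1.5118 (R=-3.0000) → pose (3.3383, -4.0671, -1.5118)
step 3: θ'=-2.1368 (R=-0.8000) → pose (3.2149, -4.5432, -2.1368)

(3.2149, -4.5432, -2.1368)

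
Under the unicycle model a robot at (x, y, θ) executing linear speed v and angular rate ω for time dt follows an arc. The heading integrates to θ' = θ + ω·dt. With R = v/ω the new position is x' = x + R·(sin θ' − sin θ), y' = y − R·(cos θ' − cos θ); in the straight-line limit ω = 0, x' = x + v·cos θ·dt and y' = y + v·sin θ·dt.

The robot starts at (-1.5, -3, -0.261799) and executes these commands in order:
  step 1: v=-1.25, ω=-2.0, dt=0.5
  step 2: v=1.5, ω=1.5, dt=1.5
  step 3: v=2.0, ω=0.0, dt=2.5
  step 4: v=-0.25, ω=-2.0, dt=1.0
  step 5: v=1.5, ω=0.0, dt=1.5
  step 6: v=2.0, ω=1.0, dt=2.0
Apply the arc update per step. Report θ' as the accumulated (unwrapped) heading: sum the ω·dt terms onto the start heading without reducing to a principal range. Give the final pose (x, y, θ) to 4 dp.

(6.9536, -0.6020, 0.9882)

step 1: θ'=-1.2618 (R=0.6250) → pose (-1.9336, -2.5864, -1.2618)
step 2: θ'=0.9882 (R=1.0000) → pose (-0.1460, -2.8325, 0.9882)
step 3: θ'=0.9882 (straight) → pose (2.6050, 1.3427, 0.9882)
step 4: θ'=-1.0118 (R=0.1250) → pose (2.3947, 1.3452, -1.0118)
step 5: θ'=-1.0118 (straight) → pose (3.5879, -0.5623, -1.0118)
step 6: θ'=0.9882 (R=2.0000) → pose (6.9536, -0.6020, 0.9882)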